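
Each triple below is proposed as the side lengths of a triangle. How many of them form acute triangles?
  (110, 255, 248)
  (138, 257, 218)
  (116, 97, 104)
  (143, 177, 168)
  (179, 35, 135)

(110,255,248): 110²+248² = 73604 > 65025 = 255² → acute
(138,257,218): 138²+218² = 66568 > 66049 = 257² → acute
(116,97,104): 97²+104² = 20225 > 13456 = 116² → acute
(143,177,168): 143²+168² = 48673 > 31329 = 177² → acute
(179,35,135): 35+135 ≤ 179, not a triangle
4 of the 5 are acute.

4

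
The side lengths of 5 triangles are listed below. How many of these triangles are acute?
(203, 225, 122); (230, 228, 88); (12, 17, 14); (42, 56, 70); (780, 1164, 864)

3

(203,225,122): 122²+203² = 56093 > 50625 = 225² → acute
(230,228,88): 88²+228² = 59728 > 52900 = 230² → acute
(12,17,14): 12²+14² = 340 > 289 = 17² → acute
(42,56,70): 42²+56² = 4900 = 70² → right
(780,1164,864): 780²+864² = 1354896 = 1164² → right
3 of the 5 are acute.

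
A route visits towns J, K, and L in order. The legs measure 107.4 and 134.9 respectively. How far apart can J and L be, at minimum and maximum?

By the triangle inequality, |107.4 − 134.9| ≤ JL ≤ 107.4 + 134.9.

27.5 ≤ JL ≤ 242.3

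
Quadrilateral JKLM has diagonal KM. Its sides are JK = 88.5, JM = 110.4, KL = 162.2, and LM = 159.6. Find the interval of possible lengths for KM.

21.9 < KM < 198.9

From triangle JKM: |88.5 − 110.4| < KM < 88.5 + 110.4, i.e. 21.9 < KM < 198.9.
From triangle LKM: 2.6 < KM < 321.8.
Both must hold, so KM lies in the intersection.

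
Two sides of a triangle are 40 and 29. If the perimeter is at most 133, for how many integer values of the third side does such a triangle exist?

53

Triangle inequality: 11 < x < 69. Perimeter ≤ 133 gives x ≤ 133 − 40 − 29 = 64.
So 11 < x ≤ 64; integers 12 through 64: 53 values.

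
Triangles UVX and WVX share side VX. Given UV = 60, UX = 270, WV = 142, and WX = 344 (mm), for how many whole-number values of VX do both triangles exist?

119

From triangle UVX: 210 < VX < 330.
From triangle WVX: 202 < VX < 486.
Intersection: 210 < VX < 330, so integers 211 through 329: 119 values.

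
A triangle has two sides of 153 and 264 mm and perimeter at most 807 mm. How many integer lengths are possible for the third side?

Triangle inequality: 111 < x < 417. Perimeter ≤ 807 gives x ≤ 807 − 153 − 264 = 390.
So 111 < x ≤ 390; integers 112 through 390: 279 values.

279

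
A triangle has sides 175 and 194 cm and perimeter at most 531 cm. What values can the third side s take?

Triangle inequality alone gives 19 < s < 369.
The perimeter condition gives s ≤ 531 − 175 − 194 = 162.
Intersecting the two: 19 < s ≤ 162.

19 < s ≤ 162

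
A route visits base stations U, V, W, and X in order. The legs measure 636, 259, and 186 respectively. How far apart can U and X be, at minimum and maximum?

191 ≤ UX ≤ 1081

The maximum is all hops collinear in one direction: 636 + 259 + 186 = 1081.
The longest hop is 636; the others sum to 445. Folding the others back against it leaves at least 636 − 445 = 191.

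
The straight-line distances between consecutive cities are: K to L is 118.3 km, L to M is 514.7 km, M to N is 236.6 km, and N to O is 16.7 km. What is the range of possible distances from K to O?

143.1 ≤ KO ≤ 886.3 km

The maximum is all hops collinear in one direction: 118.3 + 514.7 + 236.6 + 16.7 = 886.3.
The longest hop is 514.7; the others sum to 371.6. Folding the others back against it leaves at least 514.7 − 371.6 = 143.1.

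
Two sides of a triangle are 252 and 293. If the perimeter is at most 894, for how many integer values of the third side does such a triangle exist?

308

Triangle inequality: 41 < x < 545. Perimeter ≤ 894 gives x ≤ 894 − 252 − 293 = 349.
So 41 < x ≤ 349; integers 42 through 349: 308 values.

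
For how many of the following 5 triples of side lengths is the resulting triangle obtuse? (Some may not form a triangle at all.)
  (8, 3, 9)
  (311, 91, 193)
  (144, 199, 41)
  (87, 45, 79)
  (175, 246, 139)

(8,3,9): 3²+8² = 73 < 81 = 9² → obtuse
(311,91,193): 91+193 ≤ 311, not a triangle
(144,199,41): 41+144 ≤ 199, not a triangle
(87,45,79): 45²+79² = 8266 > 7569 = 87² → acute
(175,246,139): 139²+175² = 49946 < 60516 = 246² → obtuse
2 of the 5 are obtuse.

2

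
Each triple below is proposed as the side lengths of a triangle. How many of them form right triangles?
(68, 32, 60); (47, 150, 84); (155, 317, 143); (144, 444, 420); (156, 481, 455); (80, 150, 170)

4

(68,32,60): 32²+60² = 4624 = 68² → right
(47,150,84): 47+84 ≤ 150, not a triangle
(155,317,143): 143+155 ≤ 317, not a triangle
(144,444,420): 144²+420² = 197136 = 444² → right
(156,481,455): 156²+455² = 231361 = 481² → right
(80,150,170): 80²+150² = 28900 = 170² → right
4 of the 6 are right.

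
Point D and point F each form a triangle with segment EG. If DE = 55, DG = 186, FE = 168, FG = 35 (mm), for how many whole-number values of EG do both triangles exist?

69

From triangle DEG: 131 < EG < 241.
From triangle FEG: 133 < EG < 203.
Intersection: 133 < EG < 203, so integers 134 through 202: 69 values.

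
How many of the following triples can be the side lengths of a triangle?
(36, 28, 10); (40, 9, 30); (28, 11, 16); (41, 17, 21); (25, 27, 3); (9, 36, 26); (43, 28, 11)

(10,28,36): 10+28 > 36 → valid
(9,30,40): 9+30 ≤ 40 → not valid
(11,16,28): 11+16 ≤ 28 → not valid
(17,21,41): 17+21 ≤ 41 → not valid
(3,25,27): 3+25 > 27 → valid
(9,26,36): 9+26 ≤ 36 → not valid
(11,28,43): 11+28 ≤ 43 → not valid
2 of the 7 triples form a triangle.

2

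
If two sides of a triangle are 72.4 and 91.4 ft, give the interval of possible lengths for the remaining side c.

19.0 < c < 163.8

By the triangle inequality, c must be less than 72.4 + 91.4 = 163.8 and greater than |72.4 − 91.4| = 19.0.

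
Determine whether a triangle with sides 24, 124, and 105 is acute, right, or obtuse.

Compare the square of the longest side to the sum of squares of the other two: 24² + 105² = 11601 < 15376 = 124².

obtuse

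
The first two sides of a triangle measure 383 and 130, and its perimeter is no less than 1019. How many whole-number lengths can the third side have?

7

Triangle inequality: 253 < x < 513. Perimeter ≥ 1019 gives x ≥ 1019 − 383 − 130 = 506.
So 506 ≤ x < 513; integers 506 through 512: 7 values.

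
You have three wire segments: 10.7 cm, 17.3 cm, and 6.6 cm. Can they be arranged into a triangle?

No

The two shorter sides sum to 17.3, exactly equal to the longest side 17.3.
That gives only a degenerate (flat) triangle — the inequality must be strict.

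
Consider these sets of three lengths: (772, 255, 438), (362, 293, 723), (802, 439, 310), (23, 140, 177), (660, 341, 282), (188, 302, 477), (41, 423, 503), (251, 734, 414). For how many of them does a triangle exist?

1

(255,438,772): 255+438 ≤ 772 → not valid
(293,362,723): 293+362 ≤ 723 → not valid
(310,439,802): 310+439 ≤ 802 → not valid
(23,140,177): 23+140 ≤ 177 → not valid
(282,341,660): 282+341 ≤ 660 → not valid
(188,302,477): 188+302 > 477 → valid
(41,423,503): 41+423 ≤ 503 → not valid
(251,414,734): 251+414 ≤ 734 → not valid
1 of the 8 triples forms a triangle.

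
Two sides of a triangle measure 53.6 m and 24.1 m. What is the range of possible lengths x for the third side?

29.5 < x < 77.7 (m)

By the triangle inequality, x must be less than 53.6 + 24.1 = 77.7 and greater than |53.6 − 24.1| = 29.5.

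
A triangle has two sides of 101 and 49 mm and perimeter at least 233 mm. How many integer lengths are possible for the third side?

67

Triangle inequality: 52 < x < 150. Perimeter ≥ 233 gives x ≥ 233 − 101 − 49 = 83.
So 83 ≤ x < 150; integers 83 through 149: 67 values.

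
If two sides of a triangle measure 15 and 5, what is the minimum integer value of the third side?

The third side must be strictly greater than |15 − 5| = 10.
The smallest integer above 10 is 11.

11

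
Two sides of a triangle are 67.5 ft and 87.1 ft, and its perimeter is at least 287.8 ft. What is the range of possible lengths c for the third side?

Triangle inequality alone gives 19.6 < c < 154.6.
The perimeter condition gives c ≥ 287.8 − 67.5 − 87.1 = 133.2.
Intersecting the two: 133.2 ≤ c < 154.6.

133.2 ≤ c < 154.6 ft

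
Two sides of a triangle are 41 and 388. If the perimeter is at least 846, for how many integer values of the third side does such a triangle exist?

Triangle inequality: 347 < x < 429. Perimeter ≥ 846 gives x ≥ 846 − 41 − 388 = 417.
So 417 ≤ x < 429; integers 417 through 428: 12 values.

12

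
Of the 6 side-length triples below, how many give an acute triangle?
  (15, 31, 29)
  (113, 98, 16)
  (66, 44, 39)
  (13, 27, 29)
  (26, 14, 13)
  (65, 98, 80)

(15,31,29): 15²+29² = 1066 > 961 = 31² → acute
(113,98,16): 16²+98² = 9860 < 12769 = 113² → obtuse
(66,44,39): 39²+44² = 3457 < 4356 = 66² → obtuse
(13,27,29): 13²+27² = 898 > 841 = 29² → acute
(26,14,13): 13²+14² = 365 < 676 = 26² → obtuse
(65,98,80): 65²+80² = 10625 > 9604 = 98² → acute
3 of the 6 are acute.

3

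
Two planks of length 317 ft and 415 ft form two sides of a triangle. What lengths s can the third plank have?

98 < s < 732 (ft)

By the triangle inequality, s must be less than 317 + 415 = 732 and greater than |317 − 415| = 98.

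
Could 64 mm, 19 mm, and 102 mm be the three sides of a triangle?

The longest side is 102, but the other two sum to only 83.
83 < 102, so the triangle inequality fails.

No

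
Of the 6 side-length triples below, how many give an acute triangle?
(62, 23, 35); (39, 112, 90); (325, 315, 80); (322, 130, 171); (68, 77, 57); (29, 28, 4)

1

(62,23,35): 23+35 ≤ 62, not a triangle
(39,112,90): 39²+90² = 9621 < 12544 = 112² → obtuse
(325,315,80): 80²+315² = 105625 = 325² → right
(322,130,171): 130+171 ≤ 322, not a triangle
(68,77,57): 57²+68² = 7873 > 5929 = 77² → acute
(29,28,4): 4²+28² = 800 < 841 = 29² → obtuse
1 of the 6 is acute.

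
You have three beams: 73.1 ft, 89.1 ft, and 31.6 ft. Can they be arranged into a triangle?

The longest side is 89.1, and the other two sum to 104.7.
Since 104.7 > 89.1, the triangle inequality holds.

Yes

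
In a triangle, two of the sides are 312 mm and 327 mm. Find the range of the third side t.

By the triangle inequality, t must be less than 312 + 327 = 639 and greater than |312 − 327| = 15.

15 < t < 639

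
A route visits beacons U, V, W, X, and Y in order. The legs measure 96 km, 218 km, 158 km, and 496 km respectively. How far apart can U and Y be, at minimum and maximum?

The maximum is all hops collinear in one direction: 96 + 218 + 158 + 496 = 968.
The longest hop is 496; the others sum to 472. Folding the others back against it leaves at least 496 − 472 = 24.

24 ≤ UY ≤ 968 km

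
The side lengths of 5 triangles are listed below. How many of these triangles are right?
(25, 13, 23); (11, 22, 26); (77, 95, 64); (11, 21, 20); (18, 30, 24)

(25,13,23): 13²+23² = 698 > 625 = 25² → acute
(11,22,26): 11²+22² = 605 < 676 = 26² → obtuse
(77,95,64): 64²+77² = 10025 > 9025 = 95² → acute
(11,21,20): 11²+20² = 521 > 441 = 21² → acute
(18,30,24): 18²+24² = 900 = 30² → right
1 of the 5 is right.

1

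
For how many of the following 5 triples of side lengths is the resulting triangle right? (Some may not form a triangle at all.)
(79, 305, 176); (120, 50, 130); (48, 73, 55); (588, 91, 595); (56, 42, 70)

4

(79,305,176): 79+176 ≤ 305, not a triangle
(120,50,130): 50²+120² = 16900 = 130² → right
(48,73,55): 48²+55² = 5329 = 73² → right
(588,91,595): 91²+588² = 354025 = 595² → right
(56,42,70): 42²+56² = 4900 = 70² → right
4 of the 5 are right.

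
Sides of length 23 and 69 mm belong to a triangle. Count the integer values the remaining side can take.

45

The third side lies in the open interval (46, 92).
Integers from 47 to 91 inclusive: 91 − 47 + 1 = 45.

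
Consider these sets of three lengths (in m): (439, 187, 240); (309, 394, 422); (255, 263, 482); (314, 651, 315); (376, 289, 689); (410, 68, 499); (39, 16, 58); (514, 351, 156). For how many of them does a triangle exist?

(187,240,439): 187+240 ≤ 439 → not valid
(309,394,422): 309+394 > 422 → valid
(255,263,482): 255+263 > 482 → valid
(314,315,651): 314+315 ≤ 651 → not valid
(289,376,689): 289+376 ≤ 689 → not valid
(68,410,499): 68+410 ≤ 499 → not valid
(16,39,58): 16+39 ≤ 58 → not valid
(156,351,514): 156+351 ≤ 514 → not valid
2 of the 8 triples form a triangle.

2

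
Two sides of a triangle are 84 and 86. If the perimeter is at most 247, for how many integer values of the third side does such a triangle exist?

75

Triangle inequality: 2 < x < 170. Perimeter ≤ 247 gives x ≤ 247 − 84 − 86 = 77.
So 2 < x ≤ 77; integers 3 through 77: 75 values.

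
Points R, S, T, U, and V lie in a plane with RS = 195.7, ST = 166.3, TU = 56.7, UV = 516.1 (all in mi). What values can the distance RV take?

The maximum is all hops collinear in one direction: 195.7 + 166.3 + 56.7 + 516.1 = 934.8.
The longest hop is 516.1; the others sum to 418.7. Folding the others back against it leaves at least 516.1 − 418.7 = 97.4.

97.4 ≤ RV ≤ 934.8 mi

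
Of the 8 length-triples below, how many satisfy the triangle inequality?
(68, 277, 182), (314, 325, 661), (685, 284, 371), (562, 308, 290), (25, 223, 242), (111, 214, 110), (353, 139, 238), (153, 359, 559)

4

(68,182,277): 68+182 ≤ 277 → not valid
(314,325,661): 314+325 ≤ 661 → not valid
(284,371,685): 284+371 ≤ 685 → not valid
(290,308,562): 290+308 > 562 → valid
(25,223,242): 25+223 > 242 → valid
(110,111,214): 110+111 > 214 → valid
(139,238,353): 139+238 > 353 → valid
(153,359,559): 153+359 ≤ 559 → not valid
4 of the 8 triples form a triangle.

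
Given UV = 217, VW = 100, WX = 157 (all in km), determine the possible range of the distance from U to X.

0 ≤ UX ≤ 474 km

The maximum is all hops collinear in one direction: 217 + 100 + 157 = 474.
The longest hop is 217; the others sum to 257. Since 217 ≤ 257, the path can fold back on itself completely, so the minimum distance is 0.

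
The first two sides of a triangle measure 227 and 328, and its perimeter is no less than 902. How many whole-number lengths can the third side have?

Triangle inequality: 101 < x < 555. Perimeter ≥ 902 gives x ≥ 902 − 227 − 328 = 347.
So 347 ≤ x < 555; integers 347 through 554: 208 values.

208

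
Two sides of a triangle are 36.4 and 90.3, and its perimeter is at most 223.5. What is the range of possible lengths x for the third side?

Triangle inequality alone gives 53.9 < x < 126.7.
The perimeter condition gives x ≤ 223.5 − 36.4 − 90.3 = 96.8.
Intersecting the two: 53.9 < x ≤ 96.8.

53.9 < x ≤ 96.8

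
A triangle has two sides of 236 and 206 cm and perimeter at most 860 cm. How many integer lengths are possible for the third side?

388

Triangle inequality: 30 < x < 442. Perimeter ≤ 860 gives x ≤ 860 − 236 − 206 = 418.
So 30 < x ≤ 418; integers 31 through 418: 388 values.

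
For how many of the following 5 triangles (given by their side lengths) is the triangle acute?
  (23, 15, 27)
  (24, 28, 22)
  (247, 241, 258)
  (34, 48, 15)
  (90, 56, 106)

(23,15,27): 15²+23² = 754 > 729 = 27² → acute
(24,28,22): 22²+24² = 1060 > 784 = 28² → acute
(247,241,258): 241²+247² = 119090 > 66564 = 258² → acute
(34,48,15): 15²+34² = 1381 < 2304 = 48² → obtuse
(90,56,106): 56²+90² = 11236 = 106² → right
3 of the 5 are acute.

3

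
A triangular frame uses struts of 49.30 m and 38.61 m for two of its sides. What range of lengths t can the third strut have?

10.69 < t < 87.91

By the triangle inequality, t must be less than 49.30 + 38.61 = 87.91 and greater than |49.30 − 38.61| = 10.69.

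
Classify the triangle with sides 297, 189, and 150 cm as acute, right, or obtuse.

obtuse

Compare the square of the longest side to the sum of squares of the other two: 150² + 189² = 58221 < 88209 = 297².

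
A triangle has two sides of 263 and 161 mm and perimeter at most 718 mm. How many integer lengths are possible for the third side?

192

Triangle inequality: 102 < x < 424. Perimeter ≤ 718 gives x ≤ 718 − 263 − 161 = 294.
So 102 < x ≤ 294; integers 103 through 294: 192 values.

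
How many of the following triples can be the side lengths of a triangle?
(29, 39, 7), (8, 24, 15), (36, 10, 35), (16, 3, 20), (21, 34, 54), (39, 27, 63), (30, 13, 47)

(7,29,39): 7+29 ≤ 39 → not valid
(8,15,24): 8+15 ≤ 24 → not valid
(10,35,36): 10+35 > 36 → valid
(3,16,20): 3+16 ≤ 20 → not valid
(21,34,54): 21+34 > 54 → valid
(27,39,63): 27+39 > 63 → valid
(13,30,47): 13+30 ≤ 47 → not valid
3 of the 7 triples form a triangle.

3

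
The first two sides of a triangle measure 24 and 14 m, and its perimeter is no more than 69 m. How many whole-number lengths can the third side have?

21

Triangle inequality: 10 < x < 38. Perimeter ≤ 69 gives x ≤ 69 − 24 − 14 = 31.
So 10 < x ≤ 31; integers 11 through 31: 21 values.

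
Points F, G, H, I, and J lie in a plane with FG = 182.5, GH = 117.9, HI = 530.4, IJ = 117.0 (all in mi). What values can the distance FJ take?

The maximum is all hops collinear in one direction: 182.5 + 117.9 + 530.4 + 117.0 = 947.8.
The longest hop is 530.4; the others sum to 417.4. Folding the others back against it leaves at least 530.4 − 417.4 = 113.0.

113.0 ≤ FJ ≤ 947.8 mi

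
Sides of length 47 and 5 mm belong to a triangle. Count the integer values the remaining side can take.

9

The third side lies in the open interval (42, 52).
Integers from 43 to 51 inclusive: 51 − 43 + 1 = 9.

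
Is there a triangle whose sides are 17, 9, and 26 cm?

No

The two shorter sides sum to 26, exactly equal to the longest side 26.
That gives only a degenerate (flat) triangle — the inequality must be strict.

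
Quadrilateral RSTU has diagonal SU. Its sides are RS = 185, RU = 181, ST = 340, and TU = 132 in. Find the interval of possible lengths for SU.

From triangle RSU: |185 − 181| < SU < 185 + 181, i.e. 4 < SU < 366.
From triangle TSU: 208 < SU < 472.
Both must hold, so SU lies in the intersection.

208 < SU < 366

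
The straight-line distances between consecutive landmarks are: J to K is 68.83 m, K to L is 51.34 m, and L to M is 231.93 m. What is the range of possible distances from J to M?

111.76 ≤ JM ≤ 352.10 m

The maximum is all hops collinear in one direction: 68.83 + 51.34 + 231.93 = 352.10.
The longest hop is 231.93; the others sum to 120.17. Folding the others back against it leaves at least 231.93 − 120.17 = 111.76.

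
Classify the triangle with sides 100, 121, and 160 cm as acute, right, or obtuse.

Compare the square of the longest side to the sum of squares of the other two: 100² + 121² = 24641 < 25600 = 160².

obtuse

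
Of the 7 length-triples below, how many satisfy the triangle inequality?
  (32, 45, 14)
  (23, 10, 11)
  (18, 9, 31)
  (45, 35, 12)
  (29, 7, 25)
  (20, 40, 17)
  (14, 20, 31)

(14,32,45): 14+32 > 45 → valid
(10,11,23): 10+11 ≤ 23 → not valid
(9,18,31): 9+18 ≤ 31 → not valid
(12,35,45): 12+35 > 45 → valid
(7,25,29): 7+25 > 29 → valid
(17,20,40): 17+20 ≤ 40 → not valid
(14,20,31): 14+20 > 31 → valid
4 of the 7 triples form a triangle.

4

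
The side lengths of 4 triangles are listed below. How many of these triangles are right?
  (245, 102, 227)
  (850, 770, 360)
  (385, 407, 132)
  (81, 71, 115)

(245,102,227): 102²+227² = 61933 > 60025 = 245² → acute
(850,770,360): 360²+770² = 722500 = 850² → right
(385,407,132): 132²+385² = 165649 = 407² → right
(81,71,115): 71²+81² = 11602 < 13225 = 115² → obtuse
2 of the 4 are right.

2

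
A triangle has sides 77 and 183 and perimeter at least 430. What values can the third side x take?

170 ≤ x < 260

Triangle inequality alone gives 106 < x < 260.
The perimeter condition gives x ≥ 430 − 77 − 183 = 170.
Intersecting the two: 170 ≤ x < 260.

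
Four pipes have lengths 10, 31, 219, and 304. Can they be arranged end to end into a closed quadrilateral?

For a quadrilateral, each side must be shorter than the sum of the others.
Here the longest side is 304, but the remaining 3 sides sum to only 260.

No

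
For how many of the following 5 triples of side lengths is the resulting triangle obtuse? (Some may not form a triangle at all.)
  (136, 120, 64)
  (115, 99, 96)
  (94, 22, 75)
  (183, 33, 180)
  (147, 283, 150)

2

(136,120,64): 64²+120² = 18496 = 136² → right
(115,99,96): 96²+99² = 19017 > 13225 = 115² → acute
(94,22,75): 22²+75² = 6109 < 8836 = 94² → obtuse
(183,33,180): 33²+180² = 33489 = 183² → right
(147,283,150): 147²+150² = 44109 < 80089 = 283² → obtuse
2 of the 5 are obtuse.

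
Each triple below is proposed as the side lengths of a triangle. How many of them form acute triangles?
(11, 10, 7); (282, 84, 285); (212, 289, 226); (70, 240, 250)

(11,10,7): 7²+10² = 149 > 121 = 11² → acute
(282,84,285): 84²+282² = 86580 > 81225 = 285² → acute
(212,289,226): 212²+226² = 96020 > 83521 = 289² → acute
(70,240,250): 70²+240² = 62500 = 250² → right
3 of the 4 are acute.

3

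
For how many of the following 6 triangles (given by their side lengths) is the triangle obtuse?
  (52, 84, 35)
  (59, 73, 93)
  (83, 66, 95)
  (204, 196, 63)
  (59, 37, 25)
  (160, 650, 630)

2

(52,84,35): 35²+52² = 3929 < 7056 = 84² → obtuse
(59,73,93): 59²+73² = 8810 > 8649 = 93² → acute
(83,66,95): 66²+83² = 11245 > 9025 = 95² → acute
(204,196,63): 63²+196² = 42385 > 41616 = 204² → acute
(59,37,25): 25²+37² = 1994 < 3481 = 59² → obtuse
(160,650,630): 160²+630² = 422500 = 650² → right
2 of the 6 are obtuse.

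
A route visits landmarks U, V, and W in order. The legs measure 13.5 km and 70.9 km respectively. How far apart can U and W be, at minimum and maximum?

By the triangle inequality, |13.5 − 70.9| ≤ UW ≤ 13.5 + 70.9.

57.4 ≤ UW ≤ 84.4 km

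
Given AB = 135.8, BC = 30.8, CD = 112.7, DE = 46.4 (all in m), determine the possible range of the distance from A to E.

The maximum is all hops collinear in one direction: 135.8 + 30.8 + 112.7 + 46.4 = 325.7.
The longest hop is 135.8; the others sum to 189.9. Since 135.8 ≤ 189.9, the path can fold back on itself completely, so the minimum distance is 0.

0 ≤ AE ≤ 325.7 m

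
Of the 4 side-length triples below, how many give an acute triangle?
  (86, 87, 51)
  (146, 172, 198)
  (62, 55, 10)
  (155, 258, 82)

(86,87,51): 51²+86² = 9997 > 7569 = 87² → acute
(146,172,198): 146²+172² = 50900 > 39204 = 198² → acute
(62,55,10): 10²+55² = 3125 < 3844 = 62² → obtuse
(155,258,82): 82+155 ≤ 258, not a triangle
2 of the 4 are acute.

2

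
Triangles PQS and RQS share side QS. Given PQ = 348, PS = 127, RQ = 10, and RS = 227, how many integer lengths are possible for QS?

15

From triangle PQS: 221 < QS < 475.
From triangle RQS: 217 < QS < 237.
Intersection: 221 < QS < 237, so integers 222 through 236: 15 values.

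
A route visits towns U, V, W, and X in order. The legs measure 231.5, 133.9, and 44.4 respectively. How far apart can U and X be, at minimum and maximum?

53.2 ≤ UX ≤ 409.8

The maximum is all hops collinear in one direction: 231.5 + 133.9 + 44.4 = 409.8.
The longest hop is 231.5; the others sum to 178.3. Folding the others back against it leaves at least 231.5 − 178.3 = 53.2.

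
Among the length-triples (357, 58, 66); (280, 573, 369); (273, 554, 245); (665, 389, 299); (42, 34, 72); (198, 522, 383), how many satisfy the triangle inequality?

(58,66,357): 58+66 ≤ 357 → not valid
(280,369,573): 280+369 > 573 → valid
(245,273,554): 245+273 ≤ 554 → not valid
(299,389,665): 299+389 > 665 → valid
(34,42,72): 34+42 > 72 → valid
(198,383,522): 198+383 > 522 → valid
4 of the 6 triples form a triangle.

4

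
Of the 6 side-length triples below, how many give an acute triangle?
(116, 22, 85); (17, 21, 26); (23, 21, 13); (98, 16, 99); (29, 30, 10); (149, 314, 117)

4

(116,22,85): 22+85 ≤ 116, not a triangle
(17,21,26): 17²+21² = 730 > 676 = 26² → acute
(23,21,13): 13²+21² = 610 > 529 = 23² → acute
(98,16,99): 16²+98² = 9860 > 9801 = 99² → acute
(29,30,10): 10²+29² = 941 > 900 = 30² → acute
(149,314,117): 117+149 ≤ 314, not a triangle
4 of the 6 are acute.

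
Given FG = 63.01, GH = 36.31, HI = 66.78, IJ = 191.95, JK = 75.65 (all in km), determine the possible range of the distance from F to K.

0 ≤ FK ≤ 433.70 km

The maximum is all hops collinear in one direction: 63.01 + 36.31 + 66.78 + 191.95 + 75.65 = 433.70.
The longest hop is 191.95; the others sum to 241.75. Since 191.95 ≤ 241.75, the path can fold back on itself completely, so the minimum distance is 0.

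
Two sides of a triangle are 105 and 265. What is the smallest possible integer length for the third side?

161

The third side must be strictly greater than |105 − 265| = 160.
The smallest integer above 160 is 161.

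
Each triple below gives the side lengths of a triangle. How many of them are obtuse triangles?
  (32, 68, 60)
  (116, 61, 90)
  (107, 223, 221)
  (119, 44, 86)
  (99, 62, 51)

(32,68,60): 32²+60² = 4624 = 68² → right
(116,61,90): 61²+90² = 11821 < 13456 = 116² → obtuse
(107,223,221): 107²+221² = 60290 > 49729 = 223² → acute
(119,44,86): 44²+86² = 9332 < 14161 = 119² → obtuse
(99,62,51): 51²+62² = 6445 < 9801 = 99² → obtuse
3 of the 5 are obtuse.

3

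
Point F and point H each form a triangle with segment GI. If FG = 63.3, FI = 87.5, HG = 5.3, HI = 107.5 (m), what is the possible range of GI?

From triangle FGI: |63.3 − 87.5| < GI < 63.3 + 87.5, i.e. 24.2 < GI < 150.8.
From triangle HGI: 102.2 < GI < 112.8.
Both must hold, so GI lies in the intersection.

102.2 < GI < 112.8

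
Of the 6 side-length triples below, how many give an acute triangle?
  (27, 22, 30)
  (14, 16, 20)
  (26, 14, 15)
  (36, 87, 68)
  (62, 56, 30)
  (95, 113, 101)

(27,22,30): 22²+27² = 1213 > 900 = 30² → acute
(14,16,20): 14²+16² = 452 > 400 = 20² → acute
(26,14,15): 14²+15² = 421 < 676 = 26² → obtuse
(36,87,68): 36²+68² = 5920 < 7569 = 87² → obtuse
(62,56,30): 30²+56² = 4036 > 3844 = 62² → acute
(95,113,101): 95²+101² = 19226 > 12769 = 113² → acute
4 of the 6 are acute.

4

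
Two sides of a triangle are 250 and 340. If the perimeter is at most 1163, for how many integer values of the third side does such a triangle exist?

483

Triangle inequality: 90 < x < 590. Perimeter ≤ 1163 gives x ≤ 1163 − 250 − 340 = 573.
So 90 < x ≤ 573; integers 91 through 573: 483 values.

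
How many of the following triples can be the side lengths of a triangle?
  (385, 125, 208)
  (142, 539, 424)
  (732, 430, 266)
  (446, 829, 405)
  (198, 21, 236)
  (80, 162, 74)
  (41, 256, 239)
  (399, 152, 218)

3

(125,208,385): 125+208 ≤ 385 → not valid
(142,424,539): 142+424 > 539 → valid
(266,430,732): 266+430 ≤ 732 → not valid
(405,446,829): 405+446 > 829 → valid
(21,198,236): 21+198 ≤ 236 → not valid
(74,80,162): 74+80 ≤ 162 → not valid
(41,239,256): 41+239 > 256 → valid
(152,218,399): 152+218 ≤ 399 → not valid
3 of the 8 triples form a triangle.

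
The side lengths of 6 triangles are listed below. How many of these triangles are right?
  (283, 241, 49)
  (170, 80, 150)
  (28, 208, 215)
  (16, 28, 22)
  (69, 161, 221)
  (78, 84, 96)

1

(283,241,49): 49²+241² = 60482 < 80089 = 283² → obtuse
(170,80,150): 80²+150² = 28900 = 170² → right
(28,208,215): 28²+208² = 44048 < 46225 = 215² → obtuse
(16,28,22): 16²+22² = 740 < 784 = 28² → obtuse
(69,161,221): 69²+161² = 30682 < 48841 = 221² → obtuse
(78,84,96): 78²+84² = 13140 > 9216 = 96² → acute
1 of the 6 is right.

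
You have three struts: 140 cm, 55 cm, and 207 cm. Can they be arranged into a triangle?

No

The longest side is 207, but the other two sum to only 195.
195 < 207, so the triangle inequality fails.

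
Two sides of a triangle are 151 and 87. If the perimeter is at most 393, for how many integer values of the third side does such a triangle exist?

91

Triangle inequality: 64 < x < 238. Perimeter ≤ 393 gives x ≤ 393 − 151 − 87 = 155.
So 64 < x ≤ 155; integers 65 through 155: 91 values.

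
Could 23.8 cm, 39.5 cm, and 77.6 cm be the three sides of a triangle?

No

The longest side is 77.6, but the other two sum to only 63.3.
63.3 < 77.6, so the triangle inequality fails.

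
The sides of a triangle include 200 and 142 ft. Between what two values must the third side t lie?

58 < t < 342 (ft)

By the triangle inequality, t must be less than 200 + 142 = 342 and greater than |200 − 142| = 58.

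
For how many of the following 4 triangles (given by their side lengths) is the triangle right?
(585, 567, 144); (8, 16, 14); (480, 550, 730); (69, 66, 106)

2

(585,567,144): 144²+567² = 342225 = 585² → right
(8,16,14): 8²+14² = 260 > 256 = 16² → acute
(480,550,730): 480²+550² = 532900 = 730² → right
(69,66,106): 66²+69² = 9117 < 11236 = 106² → obtuse
2 of the 4 are right.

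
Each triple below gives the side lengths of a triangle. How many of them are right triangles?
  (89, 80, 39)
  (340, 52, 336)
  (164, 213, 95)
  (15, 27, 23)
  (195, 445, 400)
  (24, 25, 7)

4

(89,80,39): 39²+80² = 7921 = 89² → right
(340,52,336): 52²+336² = 115600 = 340² → right
(164,213,95): 95²+164² = 35921 < 45369 = 213² → obtuse
(15,27,23): 15²+23² = 754 > 729 = 27² → acute
(195,445,400): 195²+400² = 198025 = 445² → right
(24,25,7): 7²+24² = 625 = 25² → right
4 of the 6 are right.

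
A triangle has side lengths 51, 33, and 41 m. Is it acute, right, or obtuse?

Compare the square of the longest side to the sum of squares of the other two: 33² + 41² = 2770 > 2601 = 51².

acute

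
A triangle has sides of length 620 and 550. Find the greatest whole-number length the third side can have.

1169

The third side must be strictly less than 620 + 550 = 1170.
The largest integer below 1170 is 1169.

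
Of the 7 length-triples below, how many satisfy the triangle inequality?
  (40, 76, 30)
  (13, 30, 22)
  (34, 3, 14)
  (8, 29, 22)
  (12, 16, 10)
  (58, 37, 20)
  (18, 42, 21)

3

(30,40,76): 30+40 ≤ 76 → not valid
(13,22,30): 13+22 > 30 → valid
(3,14,34): 3+14 ≤ 34 → not valid
(8,22,29): 8+22 > 29 → valid
(10,12,16): 10+12 > 16 → valid
(20,37,58): 20+37 ≤ 58 → not valid
(18,21,42): 18+21 ≤ 42 → not valid
3 of the 7 triples form a triangle.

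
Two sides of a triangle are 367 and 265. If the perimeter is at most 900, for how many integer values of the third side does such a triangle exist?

166

Triangle inequality: 102 < x < 632. Perimeter ≤ 900 gives x ≤ 900 − 367 − 265 = 268.
So 102 < x ≤ 268; integers 103 through 268: 166 values.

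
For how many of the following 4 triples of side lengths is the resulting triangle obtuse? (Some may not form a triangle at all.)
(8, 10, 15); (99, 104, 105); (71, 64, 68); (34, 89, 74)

(8,10,15): 8²+10² = 164 < 225 = 15² → obtuse
(99,104,105): 99²+104² = 20617 > 11025 = 105² → acute
(71,64,68): 64²+68² = 8720 > 5041 = 71² → acute
(34,89,74): 34²+74² = 6632 < 7921 = 89² → obtuse
2 of the 4 are obtuse.

2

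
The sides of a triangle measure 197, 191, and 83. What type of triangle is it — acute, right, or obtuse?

Compare the square of the longest side to the sum of squares of the other two: 83² + 191² = 43370 > 38809 = 197².

acute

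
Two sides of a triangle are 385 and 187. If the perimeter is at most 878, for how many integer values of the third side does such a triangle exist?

108

Triangle inequality: 198 < x < 572. Perimeter ≤ 878 gives x ≤ 878 − 385 − 187 = 306.
So 198 < x ≤ 306; integers 199 through 306: 108 values.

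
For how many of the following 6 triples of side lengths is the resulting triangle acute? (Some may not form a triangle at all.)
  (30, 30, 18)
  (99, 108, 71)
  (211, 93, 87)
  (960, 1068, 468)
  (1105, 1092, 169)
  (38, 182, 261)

2

(30,30,18): 18²+30² = 1224 > 900 = 30² → acute
(99,108,71): 71²+99² = 14842 > 11664 = 108² → acute
(211,93,87): 87+93 ≤ 211, not a triangle
(960,1068,468): 468²+960² = 1140624 = 1068² → right
(1105,1092,169): 169²+1092² = 1221025 = 1105² → right
(38,182,261): 38+182 ≤ 261, not a triangle
2 of the 6 are acute.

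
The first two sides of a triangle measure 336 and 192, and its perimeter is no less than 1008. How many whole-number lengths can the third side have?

Triangle inequality: 144 < x < 528. Perimeter ≥ 1008 gives x ≥ 1008 − 336 − 192 = 480.
So 480 ≤ x < 528; integers 480 through 527: 48 values.

48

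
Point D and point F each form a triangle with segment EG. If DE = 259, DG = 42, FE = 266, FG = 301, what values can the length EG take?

From triangle DEG: |259 − 42| < EG < 259 + 42, i.e. 217 < EG < 301.
From triangle FEG: 35 < EG < 567.
Both must hold, so EG lies in the intersection.

217 < EG < 301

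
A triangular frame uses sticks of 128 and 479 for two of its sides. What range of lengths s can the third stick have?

By the triangle inequality, s must be less than 128 + 479 = 607 and greater than |128 − 479| = 351.

351 < s < 607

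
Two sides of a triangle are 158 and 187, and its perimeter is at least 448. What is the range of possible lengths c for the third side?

103 ≤ c < 345

Triangle inequality alone gives 29 < c < 345.
The perimeter condition gives c ≥ 448 − 158 − 187 = 103.
Intersecting the two: 103 ≤ c < 345.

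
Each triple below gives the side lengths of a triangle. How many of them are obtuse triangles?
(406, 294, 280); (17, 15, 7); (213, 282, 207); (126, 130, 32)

1

(406,294,280): 280²+294² = 164836 = 406² → right
(17,15,7): 7²+15² = 274 < 289 = 17² → obtuse
(213,282,207): 207²+213² = 88218 > 79524 = 282² → acute
(126,130,32): 32²+126² = 16900 = 130² → right
1 of the 4 is obtuse.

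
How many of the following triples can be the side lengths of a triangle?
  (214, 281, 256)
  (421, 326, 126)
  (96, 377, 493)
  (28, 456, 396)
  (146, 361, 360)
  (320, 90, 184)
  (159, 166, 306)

4

(214,256,281): 214+256 > 281 → valid
(126,326,421): 126+326 > 421 → valid
(96,377,493): 96+377 ≤ 493 → not valid
(28,396,456): 28+396 ≤ 456 → not valid
(146,360,361): 146+360 > 361 → valid
(90,184,320): 90+184 ≤ 320 → not valid
(159,166,306): 159+166 > 306 → valid
4 of the 7 triples form a triangle.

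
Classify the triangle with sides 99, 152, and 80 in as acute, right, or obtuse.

Compare the square of the longest side to the sum of squares of the other two: 80² + 99² = 16201 < 23104 = 152².

obtuse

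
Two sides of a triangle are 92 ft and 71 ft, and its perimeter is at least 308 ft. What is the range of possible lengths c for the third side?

Triangle inequality alone gives 21 < c < 163.
The perimeter condition gives c ≥ 308 − 92 − 71 = 145.
Intersecting the two: 145 ≤ c < 163.

145 ≤ c < 163 ft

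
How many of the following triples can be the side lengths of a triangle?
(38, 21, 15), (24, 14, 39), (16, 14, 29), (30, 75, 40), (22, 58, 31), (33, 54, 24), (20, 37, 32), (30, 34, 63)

(15,21,38): 15+21 ≤ 38 → not valid
(14,24,39): 14+24 ≤ 39 → not valid
(14,16,29): 14+16 > 29 → valid
(30,40,75): 30+40 ≤ 75 → not valid
(22,31,58): 22+31 ≤ 58 → not valid
(24,33,54): 24+33 > 54 → valid
(20,32,37): 20+32 > 37 → valid
(30,34,63): 30+34 > 63 → valid
4 of the 8 triples form a triangle.

4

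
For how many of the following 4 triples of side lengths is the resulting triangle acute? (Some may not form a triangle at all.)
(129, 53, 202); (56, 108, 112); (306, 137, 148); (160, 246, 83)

(129,53,202): 53+129 ≤ 202, not a triangle
(56,108,112): 56²+108² = 14800 > 12544 = 112² → acute
(306,137,148): 137+148 ≤ 306, not a triangle
(160,246,83): 83+160 ≤ 246, not a triangle
1 of the 4 is acute.

1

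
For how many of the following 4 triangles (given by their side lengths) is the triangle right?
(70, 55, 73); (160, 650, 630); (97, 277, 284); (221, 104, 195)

2

(70,55,73): 55²+70² = 7925 > 5329 = 73² → acute
(160,650,630): 160²+630² = 422500 = 650² → right
(97,277,284): 97²+277² = 86138 > 80656 = 284² → acute
(221,104,195): 104²+195² = 48841 = 221² → right
2 of the 4 are right.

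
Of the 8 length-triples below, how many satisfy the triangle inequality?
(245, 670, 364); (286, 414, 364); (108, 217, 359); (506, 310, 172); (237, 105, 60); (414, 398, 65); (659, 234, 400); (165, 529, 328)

2

(245,364,670): 245+364 ≤ 670 → not valid
(286,364,414): 286+364 > 414 → valid
(108,217,359): 108+217 ≤ 359 → not valid
(172,310,506): 172+310 ≤ 506 → not valid
(60,105,237): 60+105 ≤ 237 → not valid
(65,398,414): 65+398 > 414 → valid
(234,400,659): 234+400 ≤ 659 → not valid
(165,328,529): 165+328 ≤ 529 → not valid
2 of the 8 triples form a triangle.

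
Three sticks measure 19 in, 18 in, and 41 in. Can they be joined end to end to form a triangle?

The longest side is 41, but the other two sum to only 37.
37 < 41, so the triangle inequality fails.

No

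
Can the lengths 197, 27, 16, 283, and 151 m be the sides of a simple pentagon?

A pentagon exists iff every side is shorter than the sum of the others — equivalently, the longest side is less than the sum of the rest.
Longest side 283 < 391 (sum of the remaining 4), so yes.

Yes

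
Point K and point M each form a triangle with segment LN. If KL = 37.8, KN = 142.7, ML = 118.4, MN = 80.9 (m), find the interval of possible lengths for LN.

104.9 < LN < 180.5

From triangle KLN: |37.8 − 142.7| < LN < 37.8 + 142.7, i.e. 104.9 < LN < 180.5.
From triangle MLN: 37.5 < LN < 199.3.
Both must hold, so LN lies in the intersection.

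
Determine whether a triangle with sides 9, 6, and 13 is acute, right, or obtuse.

Compare the square of the longest side to the sum of squares of the other two: 6² + 9² = 117 < 169 = 13².

obtuse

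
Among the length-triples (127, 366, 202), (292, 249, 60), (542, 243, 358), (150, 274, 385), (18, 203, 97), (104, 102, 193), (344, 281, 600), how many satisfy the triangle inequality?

5

(127,202,366): 127+202 ≤ 366 → not valid
(60,249,292): 60+249 > 292 → valid
(243,358,542): 243+358 > 542 → valid
(150,274,385): 150+274 > 385 → valid
(18,97,203): 18+97 ≤ 203 → not valid
(102,104,193): 102+104 > 193 → valid
(281,344,600): 281+344 > 600 → valid
5 of the 7 triples form a triangle.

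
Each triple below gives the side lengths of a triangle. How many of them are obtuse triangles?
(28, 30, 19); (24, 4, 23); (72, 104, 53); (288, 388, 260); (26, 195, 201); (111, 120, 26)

(28,30,19): 19²+28² = 1145 > 900 = 30² → acute
(24,4,23): 4²+23² = 545 < 576 = 24² → obtuse
(72,104,53): 53²+72² = 7993 < 10816 = 104² → obtuse
(288,388,260): 260²+288² = 150544 = 388² → right
(26,195,201): 26²+195² = 38701 < 40401 = 201² → obtuse
(111,120,26): 26²+111² = 12997 < 14400 = 120² → obtuse
4 of the 6 are obtuse.

4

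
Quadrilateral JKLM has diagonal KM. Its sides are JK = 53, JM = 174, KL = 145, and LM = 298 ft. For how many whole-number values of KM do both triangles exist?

73

From triangle JKM: 121 < KM < 227.
From triangle LKM: 153 < KM < 443.
Intersection: 153 < KM < 227, so integers 154 through 226: 73 values.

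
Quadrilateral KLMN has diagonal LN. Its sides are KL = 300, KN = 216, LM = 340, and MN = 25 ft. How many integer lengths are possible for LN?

49

From triangle KLN: 84 < LN < 516.
From triangle MLN: 315 < LN < 365.
Intersection: 315 < LN < 365, so integers 316 through 364: 49 values.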